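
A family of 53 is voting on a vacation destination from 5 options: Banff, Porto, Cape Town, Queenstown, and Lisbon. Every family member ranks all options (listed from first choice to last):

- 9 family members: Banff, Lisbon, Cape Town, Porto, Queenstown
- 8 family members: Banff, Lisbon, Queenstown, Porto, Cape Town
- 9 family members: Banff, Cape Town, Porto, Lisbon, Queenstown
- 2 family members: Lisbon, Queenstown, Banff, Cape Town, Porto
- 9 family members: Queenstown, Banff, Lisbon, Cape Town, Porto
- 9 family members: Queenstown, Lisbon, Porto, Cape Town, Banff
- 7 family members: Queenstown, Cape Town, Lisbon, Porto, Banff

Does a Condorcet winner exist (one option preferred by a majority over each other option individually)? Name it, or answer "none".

none

Checking pairwise contests:
Queenstown beats Banff 27–26.
Banff beats Porto 37–16.
Banff beats Cape Town 37–16.
Lisbon beats Queenstown 28–25.
Banff beats Lisbon 35–18.
Every option loses at least one head-to-head, so there is no Condorcet winner.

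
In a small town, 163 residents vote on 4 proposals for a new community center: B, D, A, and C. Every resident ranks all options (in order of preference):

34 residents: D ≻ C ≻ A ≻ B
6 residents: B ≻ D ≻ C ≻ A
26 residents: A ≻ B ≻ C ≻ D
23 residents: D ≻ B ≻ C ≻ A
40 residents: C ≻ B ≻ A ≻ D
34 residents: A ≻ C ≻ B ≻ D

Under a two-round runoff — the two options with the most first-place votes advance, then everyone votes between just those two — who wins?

A

Round 1 first-place votes: B 6, D 57, A 60, C 40.
A and D advance.
Runoff: A is preferred to D by 100 voters; D by 63.
A wins the runoff.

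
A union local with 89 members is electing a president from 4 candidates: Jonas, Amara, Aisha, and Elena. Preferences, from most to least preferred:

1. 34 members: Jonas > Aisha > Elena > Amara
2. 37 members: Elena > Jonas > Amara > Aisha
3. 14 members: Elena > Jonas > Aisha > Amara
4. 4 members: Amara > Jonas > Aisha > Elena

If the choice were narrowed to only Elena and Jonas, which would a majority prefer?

Elena

Voters preferring Elena to Jonas: 51; preferring Jonas to Elena: 38.
Elena wins the head-to-head.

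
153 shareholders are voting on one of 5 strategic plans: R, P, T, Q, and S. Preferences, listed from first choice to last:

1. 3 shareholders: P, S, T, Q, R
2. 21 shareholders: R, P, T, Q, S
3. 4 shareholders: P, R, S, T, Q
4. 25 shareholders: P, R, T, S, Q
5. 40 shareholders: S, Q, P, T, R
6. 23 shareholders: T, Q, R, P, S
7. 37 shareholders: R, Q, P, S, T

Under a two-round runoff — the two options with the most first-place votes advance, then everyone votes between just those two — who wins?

Round 1 first-place votes: R 58, P 32, T 23, Q 0, S 40.
R and S advance.
Runoff: R is preferred to S by 110 voters; S by 43.
R wins the runoff.

R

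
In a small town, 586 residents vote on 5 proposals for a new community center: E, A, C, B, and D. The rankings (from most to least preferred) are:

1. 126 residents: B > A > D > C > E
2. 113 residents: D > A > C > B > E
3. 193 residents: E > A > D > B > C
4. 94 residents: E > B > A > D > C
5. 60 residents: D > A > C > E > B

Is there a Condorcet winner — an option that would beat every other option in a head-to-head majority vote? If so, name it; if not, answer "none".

A vs E: 299–287 for A.
A vs C: 586–0 for A.
A vs B: 366–220 for A.
A vs D: 413–173 for A.
A beats every other option head-to-head.

A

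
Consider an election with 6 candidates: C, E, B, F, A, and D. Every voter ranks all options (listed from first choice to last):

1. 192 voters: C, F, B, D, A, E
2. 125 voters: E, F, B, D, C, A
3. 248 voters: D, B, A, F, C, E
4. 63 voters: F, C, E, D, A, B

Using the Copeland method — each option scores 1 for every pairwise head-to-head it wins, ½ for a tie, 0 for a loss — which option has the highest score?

F

C: beats E and A; loses to B, F, and D → score 2.
E: loses to C, B, F, A, and D → score 0.
B: beats C, E, A, and D; loses to F → score 4.
F: beats C, E, B, A, and D → score 5.
A: beats E; loses to C, B, F, and D → score 1.
D: beats C, E, and A; loses to B and F → score 3.
F has the best pairwise record.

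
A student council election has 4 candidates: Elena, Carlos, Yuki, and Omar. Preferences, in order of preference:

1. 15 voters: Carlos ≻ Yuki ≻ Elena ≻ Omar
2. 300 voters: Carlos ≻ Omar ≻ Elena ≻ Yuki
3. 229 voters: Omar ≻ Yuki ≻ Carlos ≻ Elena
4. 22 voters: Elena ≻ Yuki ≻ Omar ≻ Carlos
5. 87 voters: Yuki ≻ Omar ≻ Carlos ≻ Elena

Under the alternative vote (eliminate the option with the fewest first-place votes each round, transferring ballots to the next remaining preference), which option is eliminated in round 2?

Round 1: Elena 22, Carlos 315, Yuki 87, Omar 229. Eliminate Elena.
Round 2: Carlos 315, Yuki 109, Omar 229. Eliminate Yuki.

Yuki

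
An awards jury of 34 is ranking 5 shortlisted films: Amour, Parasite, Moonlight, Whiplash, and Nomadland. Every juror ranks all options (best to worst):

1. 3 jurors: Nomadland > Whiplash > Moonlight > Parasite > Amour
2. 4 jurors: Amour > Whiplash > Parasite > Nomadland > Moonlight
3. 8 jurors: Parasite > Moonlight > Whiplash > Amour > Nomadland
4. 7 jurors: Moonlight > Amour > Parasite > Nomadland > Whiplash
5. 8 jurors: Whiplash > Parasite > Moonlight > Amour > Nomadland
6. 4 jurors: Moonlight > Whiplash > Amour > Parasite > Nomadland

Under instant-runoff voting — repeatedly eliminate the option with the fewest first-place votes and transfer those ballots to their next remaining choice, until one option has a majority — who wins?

Round 1: Amour 4, Parasite 8, Moonlight 11, Whiplash 8, Nomadland 3. Eliminate Nomadland.
Round 2: Amour 4, Parasite 8, Moonlight 11, Whiplash 11. Eliminate Amour.
Round 3: Parasite 8, Moonlight 11, Whiplash 15. Eliminate Parasite.
Round 4: Moonlight 19, Whiplash 15. Moonlight has a majority.

Moonlight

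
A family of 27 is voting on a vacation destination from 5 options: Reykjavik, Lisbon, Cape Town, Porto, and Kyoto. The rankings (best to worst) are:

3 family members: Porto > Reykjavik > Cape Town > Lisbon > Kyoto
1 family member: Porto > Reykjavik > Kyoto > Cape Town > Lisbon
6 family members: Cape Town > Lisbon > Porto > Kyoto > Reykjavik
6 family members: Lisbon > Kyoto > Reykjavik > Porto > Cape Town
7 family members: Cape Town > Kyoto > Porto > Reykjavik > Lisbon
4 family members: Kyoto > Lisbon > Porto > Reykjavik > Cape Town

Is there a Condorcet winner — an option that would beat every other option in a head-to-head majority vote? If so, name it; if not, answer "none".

none

Checking pairwise contests:
Lisbon beats Reykjavik 16–11.
Cape Town beats Lisbon 17–10.
Reykjavik beats Cape Town 14–13.
Lisbon beats Porto 16–11.
Lisbon beats Kyoto 15–12.
Every option loses at least one head-to-head, so there is no Condorcet winner.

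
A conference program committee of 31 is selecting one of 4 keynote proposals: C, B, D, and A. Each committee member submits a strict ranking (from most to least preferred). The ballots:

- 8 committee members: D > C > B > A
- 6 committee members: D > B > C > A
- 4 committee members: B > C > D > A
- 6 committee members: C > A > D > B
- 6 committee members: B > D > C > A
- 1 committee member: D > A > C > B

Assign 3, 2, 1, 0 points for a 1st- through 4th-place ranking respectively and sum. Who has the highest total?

C: 8·2 + 6·1 + 4·2 + 6·3 + 6·1 + 1·1 = 55
B: 8·1 + 6·2 + 4·3 + 6·0 + 6·3 + 1·0 = 50
D: 8·3 + 6·3 + 4·1 + 6·1 + 6·2 + 1·3 = 67
A: 8·0 + 6·0 + 4·0 + 6·2 + 6·0 + 1·2 = 14
D has the highest Borda score (67).

D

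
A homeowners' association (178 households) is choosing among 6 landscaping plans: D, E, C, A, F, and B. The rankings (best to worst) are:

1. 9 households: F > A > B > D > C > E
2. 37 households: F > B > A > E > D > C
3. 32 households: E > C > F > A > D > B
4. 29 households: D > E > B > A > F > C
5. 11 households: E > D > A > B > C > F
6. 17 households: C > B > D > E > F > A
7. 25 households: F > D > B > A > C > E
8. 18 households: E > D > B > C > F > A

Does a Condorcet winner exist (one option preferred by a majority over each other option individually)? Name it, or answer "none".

E vs D: 98–80 for E.
E vs C: 127–51 for E.
E vs A: 107–71 for E.
E vs F: 107–71 for E.
E vs B: 90–88 for E.
E beats every other option head-to-head.

E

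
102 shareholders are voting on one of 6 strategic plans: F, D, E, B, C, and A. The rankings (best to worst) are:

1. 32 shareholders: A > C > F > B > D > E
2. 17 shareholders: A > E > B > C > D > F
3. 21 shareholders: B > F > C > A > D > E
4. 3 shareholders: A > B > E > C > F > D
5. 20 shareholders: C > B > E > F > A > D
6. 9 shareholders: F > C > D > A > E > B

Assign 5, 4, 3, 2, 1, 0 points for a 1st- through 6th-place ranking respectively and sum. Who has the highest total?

C

F: 32·3 + 17·0 + 21·4 + 3·1 + 20·2 + 9·5 = 268
D: 32·1 + 17·1 + 21·1 + 3·0 + 20·0 + 9·3 = 97
E: 32·0 + 17·4 + 21·0 + 3·3 + 20·3 + 9·1 = 146
B: 32·2 + 17·3 + 21·5 + 3·4 + 20·4 + 9·0 = 312
C: 32·4 + 17·2 + 21·3 + 3·2 + 20·5 + 9·4 = 367
A: 32·5 + 17·5 + 21·2 + 3·5 + 20·1 + 9·2 = 340
C has the highest Borda score (367).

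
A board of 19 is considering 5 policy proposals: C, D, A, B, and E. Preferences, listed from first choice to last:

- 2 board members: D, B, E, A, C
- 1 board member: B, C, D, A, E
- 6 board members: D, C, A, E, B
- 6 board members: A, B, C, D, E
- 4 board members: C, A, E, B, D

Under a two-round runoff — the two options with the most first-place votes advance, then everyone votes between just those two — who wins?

Round 1 first-place votes: C 4, D 8, A 6, B 1, E 0.
D and A advance.
Runoff: D is preferred to A by 9 voters; A by 10.
A wins the runoff.

A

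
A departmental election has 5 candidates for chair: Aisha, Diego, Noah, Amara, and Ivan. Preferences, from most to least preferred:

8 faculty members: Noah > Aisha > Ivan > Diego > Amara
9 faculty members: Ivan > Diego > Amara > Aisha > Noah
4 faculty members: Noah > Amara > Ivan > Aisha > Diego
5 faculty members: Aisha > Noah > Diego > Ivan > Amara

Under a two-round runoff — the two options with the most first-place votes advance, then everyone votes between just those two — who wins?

Round 1 first-place votes: Aisha 5, Diego 0, Noah 12, Amara 0, Ivan 9.
Noah and Ivan advance.
Runoff: Noah is preferred to Ivan by 17 voters; Ivan by 9.
Noah wins the runoff.

Noah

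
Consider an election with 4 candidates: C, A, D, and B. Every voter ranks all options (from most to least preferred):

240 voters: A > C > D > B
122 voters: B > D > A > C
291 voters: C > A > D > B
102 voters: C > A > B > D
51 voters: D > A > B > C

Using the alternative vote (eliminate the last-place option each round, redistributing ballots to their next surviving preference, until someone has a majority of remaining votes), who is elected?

Round 1: C 393, A 240, D 51, B 122. Eliminate D.
Round 2: C 393, A 291, B 122. Eliminate B.
Round 3: C 393, A 413. A has a majority.

A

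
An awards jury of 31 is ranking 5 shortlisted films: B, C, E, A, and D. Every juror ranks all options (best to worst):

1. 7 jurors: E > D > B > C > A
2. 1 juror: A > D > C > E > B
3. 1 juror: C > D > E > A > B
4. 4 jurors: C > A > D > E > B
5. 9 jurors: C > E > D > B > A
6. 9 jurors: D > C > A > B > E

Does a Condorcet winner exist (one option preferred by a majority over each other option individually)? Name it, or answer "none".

none

Checking pairwise contests:
C beats B 24–7.
D beats C 17–14.
C beats E 24–7.
B beats A 16–15.
E beats D 16–15.
Every option loses at least one head-to-head, so there is no Condorcet winner.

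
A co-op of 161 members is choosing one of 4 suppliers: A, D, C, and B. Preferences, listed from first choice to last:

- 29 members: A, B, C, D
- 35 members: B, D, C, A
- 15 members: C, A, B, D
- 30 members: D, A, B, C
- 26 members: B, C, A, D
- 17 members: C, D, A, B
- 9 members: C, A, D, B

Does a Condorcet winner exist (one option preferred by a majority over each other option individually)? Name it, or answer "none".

none

Checking pairwise contests:
D beats A 82–79.
C beats D 96–65.
B beats C 120–41.
A beats B 100–61.
Every option loses at least one head-to-head, so there is no Condorcet winner.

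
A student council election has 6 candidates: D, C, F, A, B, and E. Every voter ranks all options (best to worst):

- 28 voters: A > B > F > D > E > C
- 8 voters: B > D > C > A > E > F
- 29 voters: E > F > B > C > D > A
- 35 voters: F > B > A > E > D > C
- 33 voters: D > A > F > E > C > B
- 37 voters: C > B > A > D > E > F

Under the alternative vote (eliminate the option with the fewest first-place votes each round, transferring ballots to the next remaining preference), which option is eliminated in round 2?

A

Round 1: D 33, C 37, F 35, A 28, B 8, E 29. Eliminate B.
Round 2: D 41, C 37, F 35, A 28, E 29. Eliminate A.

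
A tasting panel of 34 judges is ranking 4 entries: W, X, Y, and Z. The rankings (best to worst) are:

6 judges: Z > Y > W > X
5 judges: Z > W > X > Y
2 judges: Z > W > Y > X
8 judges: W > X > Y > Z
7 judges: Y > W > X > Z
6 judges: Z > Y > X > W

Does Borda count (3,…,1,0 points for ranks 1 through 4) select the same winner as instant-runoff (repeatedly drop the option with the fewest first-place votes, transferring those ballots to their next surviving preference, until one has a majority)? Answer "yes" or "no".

no

Borda — scores: W 58, X 34, Y 55, Z 57. Winner: W.
Instant-runoff — R1 W 8, X 0, Y 7, Z 19 (Z winner). Winner: Z.
The two methods disagree.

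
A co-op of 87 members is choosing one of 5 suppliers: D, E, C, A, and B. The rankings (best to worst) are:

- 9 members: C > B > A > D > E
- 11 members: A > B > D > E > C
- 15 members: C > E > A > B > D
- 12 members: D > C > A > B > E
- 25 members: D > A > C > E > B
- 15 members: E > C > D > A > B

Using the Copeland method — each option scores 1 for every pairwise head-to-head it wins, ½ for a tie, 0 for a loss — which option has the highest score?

D

D: beats E, C, A, and B → score 4.
E: beats B; loses to D, C, and A → score 1.
C: beats E, A, and B; loses to D → score 3.
A: beats E and B; loses to D and C → score 2.
B: loses to D, E, C, and A → score 0.
D has the best pairwise record.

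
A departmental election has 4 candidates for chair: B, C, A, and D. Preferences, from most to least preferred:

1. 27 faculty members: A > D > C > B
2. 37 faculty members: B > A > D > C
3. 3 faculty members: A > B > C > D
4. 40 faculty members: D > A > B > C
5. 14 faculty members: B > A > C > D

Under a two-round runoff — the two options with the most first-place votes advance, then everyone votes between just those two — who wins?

Round 1 first-place votes: B 51, C 0, A 30, D 40.
B and D advance.
Runoff: B is preferred to D by 54 voters; D by 67.
D wins the runoff.

D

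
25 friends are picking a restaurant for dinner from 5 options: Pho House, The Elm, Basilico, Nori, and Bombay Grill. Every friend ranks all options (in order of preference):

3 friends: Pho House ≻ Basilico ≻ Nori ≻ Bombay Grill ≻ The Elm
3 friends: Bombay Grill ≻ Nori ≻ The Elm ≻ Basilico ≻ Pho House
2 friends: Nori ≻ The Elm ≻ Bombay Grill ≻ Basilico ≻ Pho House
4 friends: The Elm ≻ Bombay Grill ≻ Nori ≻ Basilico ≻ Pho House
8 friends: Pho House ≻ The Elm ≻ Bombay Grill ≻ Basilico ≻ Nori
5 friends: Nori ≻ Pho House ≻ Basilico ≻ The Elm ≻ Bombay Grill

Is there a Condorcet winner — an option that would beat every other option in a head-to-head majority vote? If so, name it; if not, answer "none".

none

Checking pairwise contests:
Nori beats Pho House 14–11.
Pho House beats The Elm 16–9.
Pho House beats Basilico 16–9.
Bombay Grill beats Nori 15–10.
Pho House beats Bombay Grill 16–9.
Every option loses at least one head-to-head, so there is no Condorcet winner.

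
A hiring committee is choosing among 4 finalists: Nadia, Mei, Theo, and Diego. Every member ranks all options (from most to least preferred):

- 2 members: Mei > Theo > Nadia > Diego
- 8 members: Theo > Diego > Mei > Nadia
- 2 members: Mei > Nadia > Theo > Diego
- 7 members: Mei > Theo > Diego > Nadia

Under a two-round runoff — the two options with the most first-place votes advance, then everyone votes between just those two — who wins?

Mei

Round 1 first-place votes: Nadia 0, Mei 11, Theo 8, Diego 0.
Mei and Theo advance.
Runoff: Mei is preferred to Theo by 11 voters; Theo by 8.
Mei wins the runoff.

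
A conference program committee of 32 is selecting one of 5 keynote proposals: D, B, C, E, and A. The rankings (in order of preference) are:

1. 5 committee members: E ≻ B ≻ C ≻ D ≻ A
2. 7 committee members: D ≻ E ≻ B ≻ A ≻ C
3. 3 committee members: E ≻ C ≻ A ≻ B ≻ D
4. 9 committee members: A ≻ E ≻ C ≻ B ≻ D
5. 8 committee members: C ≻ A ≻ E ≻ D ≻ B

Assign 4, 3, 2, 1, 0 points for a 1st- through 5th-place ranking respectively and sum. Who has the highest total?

D: 5·1 + 7·4 + 3·0 + 9·0 + 8·1 = 41
B: 5·3 + 7·2 + 3·1 + 9·1 + 8·0 = 41
C: 5·2 + 7·0 + 3·3 + 9·2 + 8·4 = 69
E: 5·4 + 7·3 + 3·4 + 9·3 + 8·2 = 96
A: 5·0 + 7·1 + 3·2 + 9·4 + 8·3 = 73
E has the highest Borda score (96).

E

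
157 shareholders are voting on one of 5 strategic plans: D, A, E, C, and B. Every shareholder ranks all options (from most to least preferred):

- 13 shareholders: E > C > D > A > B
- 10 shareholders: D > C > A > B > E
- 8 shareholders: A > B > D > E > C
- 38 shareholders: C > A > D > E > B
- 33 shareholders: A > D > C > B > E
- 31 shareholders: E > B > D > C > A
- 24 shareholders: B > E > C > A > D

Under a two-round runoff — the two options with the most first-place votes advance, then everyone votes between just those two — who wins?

A

Round 1 first-place votes: D 10, A 41, E 44, C 38, B 24.
E and A advance.
Runoff: E is preferred to A by 68 voters; A by 89.
A wins the runoff.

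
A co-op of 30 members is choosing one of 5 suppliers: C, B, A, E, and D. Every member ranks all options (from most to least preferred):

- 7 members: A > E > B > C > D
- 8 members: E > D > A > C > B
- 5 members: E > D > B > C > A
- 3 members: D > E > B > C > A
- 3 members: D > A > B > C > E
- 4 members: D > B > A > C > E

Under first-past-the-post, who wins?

First-place votes: C 0, B 0, A 7, E 13, D 10.
E has the most first-place votes.

E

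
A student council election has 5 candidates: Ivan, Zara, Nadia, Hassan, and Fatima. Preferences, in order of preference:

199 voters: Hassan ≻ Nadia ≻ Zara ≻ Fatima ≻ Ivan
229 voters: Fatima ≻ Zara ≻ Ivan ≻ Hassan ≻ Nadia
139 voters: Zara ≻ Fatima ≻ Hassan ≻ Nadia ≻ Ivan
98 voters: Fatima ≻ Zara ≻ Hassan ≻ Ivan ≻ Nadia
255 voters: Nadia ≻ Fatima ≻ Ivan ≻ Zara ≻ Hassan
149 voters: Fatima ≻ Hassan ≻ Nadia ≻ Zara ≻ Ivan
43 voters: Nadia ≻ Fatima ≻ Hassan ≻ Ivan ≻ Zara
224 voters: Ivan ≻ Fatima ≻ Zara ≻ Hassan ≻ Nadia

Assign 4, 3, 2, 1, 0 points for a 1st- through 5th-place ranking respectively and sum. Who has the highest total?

Ivan: 199·0 + 229·2 + 139·0 + 98·1 + 255·2 + 149·0 + 43·1 + 224·4 = 2005
Zara: 199·2 + 229·3 + 139·4 + 98·3 + 255·1 + 149·1 + 43·0 + 224·2 = 2787
Nadia: 199·3 + 229·0 + 139·1 + 98·0 + 255·4 + 149·2 + 43·4 + 224·0 = 2226
Hassan: 199·4 + 229·1 + 139·2 + 98·2 + 255·0 + 149·3 + 43·2 + 224·1 = 2256
Fatima: 199·1 + 229·4 + 139·3 + 98·4 + 255·3 + 149·4 + 43·3 + 224·3 = 4086
Fatima has the highest Borda score (4086).

Fatima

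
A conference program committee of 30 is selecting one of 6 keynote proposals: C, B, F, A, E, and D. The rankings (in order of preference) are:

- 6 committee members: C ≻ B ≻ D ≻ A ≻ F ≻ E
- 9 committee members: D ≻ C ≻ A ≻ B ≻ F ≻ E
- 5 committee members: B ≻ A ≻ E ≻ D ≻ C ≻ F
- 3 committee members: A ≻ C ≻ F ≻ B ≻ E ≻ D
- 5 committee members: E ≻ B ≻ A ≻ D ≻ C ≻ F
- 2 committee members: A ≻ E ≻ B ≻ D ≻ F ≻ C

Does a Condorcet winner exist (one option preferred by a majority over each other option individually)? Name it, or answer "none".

Checking pairwise contests:
D beats C 21–9.
C beats B 18–12.
C beats F 28–2.
B beats A 16–14.
C beats E 18–12.
B beats D 21–9.
Every option loses at least one head-to-head, so there is no Condorcet winner.

none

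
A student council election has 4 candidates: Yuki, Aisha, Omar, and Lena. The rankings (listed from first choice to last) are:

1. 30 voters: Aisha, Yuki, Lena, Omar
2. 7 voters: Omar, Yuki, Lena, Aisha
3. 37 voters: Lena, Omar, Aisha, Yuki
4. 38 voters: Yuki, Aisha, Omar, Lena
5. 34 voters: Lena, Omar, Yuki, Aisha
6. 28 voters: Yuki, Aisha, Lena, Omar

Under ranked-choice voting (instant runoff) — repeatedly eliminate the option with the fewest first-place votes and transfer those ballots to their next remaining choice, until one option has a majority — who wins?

Round 1: Yuki 66, Aisha 30, Omar 7, Lena 71. Eliminate Omar.
Round 2: Yuki 73, Aisha 30, Lena 71. Eliminate Aisha.
Round 3: Yuki 103, Lena 71. Yuki has a majority.

Yuki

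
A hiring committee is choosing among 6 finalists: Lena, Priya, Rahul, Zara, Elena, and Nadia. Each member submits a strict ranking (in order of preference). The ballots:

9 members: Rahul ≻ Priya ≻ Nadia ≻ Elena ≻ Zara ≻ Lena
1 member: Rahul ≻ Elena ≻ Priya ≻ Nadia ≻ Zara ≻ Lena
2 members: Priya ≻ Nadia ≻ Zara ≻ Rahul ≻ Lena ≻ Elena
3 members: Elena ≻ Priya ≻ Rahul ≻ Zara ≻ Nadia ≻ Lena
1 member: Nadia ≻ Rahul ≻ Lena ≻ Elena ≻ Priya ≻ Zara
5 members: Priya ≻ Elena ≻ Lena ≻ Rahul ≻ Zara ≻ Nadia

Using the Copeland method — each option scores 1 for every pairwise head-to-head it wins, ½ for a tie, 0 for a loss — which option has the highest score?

Lena: loses to Priya, Rahul, Zara, Elena, and Nadia → score 0.
Priya: beats Lena, Zara, Elena, and Nadia; loses to Rahul → score 4.
Rahul: beats Lena, Priya, Zara, Elena, and Nadia → score 5.
Zara: beats Lena; loses to Priya, Rahul, Elena, and Nadia → score 1.
Elena: beats Lena and Zara; loses to Priya, Rahul, and Nadia → score 2.
Nadia: beats Lena, Zara, and Elena; loses to Priya and Rahul → score 3.
Rahul has the best pairwise record.

Rahul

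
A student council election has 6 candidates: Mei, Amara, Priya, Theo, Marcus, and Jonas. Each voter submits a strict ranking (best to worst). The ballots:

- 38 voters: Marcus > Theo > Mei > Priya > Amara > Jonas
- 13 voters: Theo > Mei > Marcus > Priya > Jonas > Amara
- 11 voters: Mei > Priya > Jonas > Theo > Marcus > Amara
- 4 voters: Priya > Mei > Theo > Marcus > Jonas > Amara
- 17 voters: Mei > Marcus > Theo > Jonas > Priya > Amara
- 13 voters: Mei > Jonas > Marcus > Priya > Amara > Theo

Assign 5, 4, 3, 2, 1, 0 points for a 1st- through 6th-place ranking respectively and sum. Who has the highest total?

Mei: 38·3 + 13·4 + 11·5 + 4·4 + 17·5 + 13·5 = 387
Amara: 38·1 + 13·0 + 11·0 + 4·0 + 17·0 + 13·1 = 51
Priya: 38·2 + 13·2 + 11·4 + 4·5 + 17·1 + 13·2 = 209
Theo: 38·4 + 13·5 + 11·2 + 4·3 + 17·3 + 13·0 = 302
Marcus: 38·5 + 13·3 + 11·1 + 4·2 + 17·4 + 13·3 = 355
Jonas: 38·0 + 13·1 + 11·3 + 4·1 + 17·2 + 13·4 = 136
Mei has the highest Borda score (387).

Mei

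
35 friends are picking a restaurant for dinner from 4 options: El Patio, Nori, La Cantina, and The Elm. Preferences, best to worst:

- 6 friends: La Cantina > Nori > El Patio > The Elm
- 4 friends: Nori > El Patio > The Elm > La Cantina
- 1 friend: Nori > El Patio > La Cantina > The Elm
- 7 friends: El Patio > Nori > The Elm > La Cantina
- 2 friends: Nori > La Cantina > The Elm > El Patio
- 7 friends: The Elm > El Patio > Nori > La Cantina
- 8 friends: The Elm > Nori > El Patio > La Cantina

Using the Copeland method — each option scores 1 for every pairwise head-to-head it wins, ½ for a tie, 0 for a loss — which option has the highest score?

Nori

El Patio: beats La Cantina and The Elm; loses to Nori → score 2.
Nori: beats El Patio, La Cantina, and The Elm → score 3.
La Cantina: loses to El Patio, Nori, and The Elm → score 0.
The Elm: beats La Cantina; loses to El Patio and Nori → score 1.
Nori has the best pairwise record.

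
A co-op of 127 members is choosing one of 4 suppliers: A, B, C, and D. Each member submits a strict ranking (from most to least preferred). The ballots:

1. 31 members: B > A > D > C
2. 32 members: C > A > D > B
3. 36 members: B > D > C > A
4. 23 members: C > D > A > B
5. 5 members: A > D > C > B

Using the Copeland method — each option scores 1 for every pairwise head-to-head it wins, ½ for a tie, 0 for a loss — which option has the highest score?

B

A: beats D; loses to B and C → score 1.
B: beats A, C, and D → score 3.
C: beats A; loses to B and D → score 1.
D: beats C; loses to A and B → score 1.
B has the best pairwise record.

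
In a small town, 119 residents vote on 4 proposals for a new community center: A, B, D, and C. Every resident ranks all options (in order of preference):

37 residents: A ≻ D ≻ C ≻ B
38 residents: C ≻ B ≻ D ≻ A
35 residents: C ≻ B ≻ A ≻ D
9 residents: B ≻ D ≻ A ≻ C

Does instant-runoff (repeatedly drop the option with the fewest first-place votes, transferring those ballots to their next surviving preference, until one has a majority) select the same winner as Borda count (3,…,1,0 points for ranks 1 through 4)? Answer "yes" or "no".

Instant-runoff — R1 A 37, B 9, D 0, C 73 (C winner). Winner: C.
Borda — scores: A 155, B 173, D 130, C 256. Winner: C.
The two methods agree.

yes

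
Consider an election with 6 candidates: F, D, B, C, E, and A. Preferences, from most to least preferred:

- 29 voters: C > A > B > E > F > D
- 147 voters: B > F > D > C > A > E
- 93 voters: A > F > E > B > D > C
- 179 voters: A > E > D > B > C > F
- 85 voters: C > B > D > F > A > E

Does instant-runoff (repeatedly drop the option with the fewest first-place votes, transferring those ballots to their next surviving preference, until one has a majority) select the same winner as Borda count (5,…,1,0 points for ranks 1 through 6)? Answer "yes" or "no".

yes

Instant-runoff — R1 F 0, D 0, B 147, C 114, E 0, A 272 (A winner). Winner: A.
Borda — scores: F 1159, D 1326, B 1706, C 1043, E 1053, A 1708. Winner: A.
The two methods agree.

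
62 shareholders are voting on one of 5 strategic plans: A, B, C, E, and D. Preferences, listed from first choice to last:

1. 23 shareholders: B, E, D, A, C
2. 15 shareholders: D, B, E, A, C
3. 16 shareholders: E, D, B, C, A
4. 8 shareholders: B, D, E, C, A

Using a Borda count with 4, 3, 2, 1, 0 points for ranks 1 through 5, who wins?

A: 23·1 + 15·1 + 16·0 + 8·0 = 38
B: 23·4 + 15·3 + 16·2 + 8·4 = 201
C: 23·0 + 15·0 + 16·1 + 8·1 = 24
E: 23·3 + 15·2 + 16·4 + 8·2 = 179
D: 23·2 + 15·4 + 16·3 + 8·3 = 178
B has the highest Borda score (201).

B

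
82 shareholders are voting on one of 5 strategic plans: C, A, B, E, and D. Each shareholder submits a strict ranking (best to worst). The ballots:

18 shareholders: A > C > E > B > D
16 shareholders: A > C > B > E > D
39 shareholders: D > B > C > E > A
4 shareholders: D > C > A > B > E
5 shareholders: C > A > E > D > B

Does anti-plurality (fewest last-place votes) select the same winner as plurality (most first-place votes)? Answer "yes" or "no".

no

Anti-plurality — last-place votes: C 0, A 39, B 5, E 4, D 34. Winner: C.
Plurality — first-place votes: C 5, A 34, B 0, E 0, D 43. Winner: D.
The two methods disagree.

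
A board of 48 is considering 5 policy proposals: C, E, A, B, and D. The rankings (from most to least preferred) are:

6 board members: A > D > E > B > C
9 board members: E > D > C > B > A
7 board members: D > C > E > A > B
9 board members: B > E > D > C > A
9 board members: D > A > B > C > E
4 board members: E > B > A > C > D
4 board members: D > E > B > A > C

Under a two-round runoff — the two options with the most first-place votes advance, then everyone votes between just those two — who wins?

D

Round 1 first-place votes: C 0, E 13, A 6, B 9, D 20.
D and E advance.
Runoff: D is preferred to E by 26 voters; E by 22.
D wins the runoff.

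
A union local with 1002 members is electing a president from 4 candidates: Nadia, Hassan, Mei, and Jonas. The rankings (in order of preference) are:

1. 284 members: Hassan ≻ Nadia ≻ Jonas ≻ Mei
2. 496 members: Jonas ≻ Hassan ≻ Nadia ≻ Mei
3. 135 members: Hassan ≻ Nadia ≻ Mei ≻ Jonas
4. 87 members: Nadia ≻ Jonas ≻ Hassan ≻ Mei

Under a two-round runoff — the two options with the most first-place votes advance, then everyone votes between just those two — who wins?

Round 1 first-place votes: Nadia 87, Hassan 419, Mei 0, Jonas 496.
Jonas and Hassan advance.
Runoff: Jonas is preferred to Hassan by 583 voters; Hassan by 419.
Jonas wins the runoff.

Jonas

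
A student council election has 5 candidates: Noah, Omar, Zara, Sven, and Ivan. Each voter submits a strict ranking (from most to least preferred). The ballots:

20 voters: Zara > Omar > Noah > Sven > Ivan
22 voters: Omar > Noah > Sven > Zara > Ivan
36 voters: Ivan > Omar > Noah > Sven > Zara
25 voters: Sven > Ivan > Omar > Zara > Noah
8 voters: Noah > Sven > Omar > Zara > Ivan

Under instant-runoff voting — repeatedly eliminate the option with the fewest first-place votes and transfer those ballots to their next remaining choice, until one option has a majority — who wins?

Round 1: Noah 8, Omar 22, Zara 20, Sven 25, Ivan 36. Eliminate Noah.
Round 2: Omar 22, Zara 20, Sven 33, Ivan 36. Eliminate Zara.
Round 3: Omar 42, Sven 33, Ivan 36. Eliminate Sven.
Round 4: Omar 50, Ivan 61. Ivan has a majority.

Ivan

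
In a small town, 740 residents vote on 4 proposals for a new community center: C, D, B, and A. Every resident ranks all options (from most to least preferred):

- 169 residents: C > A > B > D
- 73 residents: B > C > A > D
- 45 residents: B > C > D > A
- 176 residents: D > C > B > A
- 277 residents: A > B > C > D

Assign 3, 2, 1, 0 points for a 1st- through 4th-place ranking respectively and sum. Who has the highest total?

C: 169·3 + 73·2 + 45·2 + 176·2 + 277·1 = 1372
D: 169·0 + 73·0 + 45·1 + 176·3 + 277·0 = 573
B: 169·1 + 73·3 + 45·3 + 176·1 + 277·2 = 1253
A: 169·2 + 73·1 + 45·0 + 176·0 + 277·3 = 1242
C has the highest Borda score (1372).

C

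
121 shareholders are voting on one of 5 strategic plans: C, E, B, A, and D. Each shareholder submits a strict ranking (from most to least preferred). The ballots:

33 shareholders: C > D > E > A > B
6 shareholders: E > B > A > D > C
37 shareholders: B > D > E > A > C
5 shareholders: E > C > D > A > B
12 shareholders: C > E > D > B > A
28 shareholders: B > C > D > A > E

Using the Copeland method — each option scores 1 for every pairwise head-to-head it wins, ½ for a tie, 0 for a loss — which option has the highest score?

C: beats E, A, and D; loses to B → score 3.
E: beats A; loses to C, B, and D → score 1.
B: beats C, E, A, and D → score 4.
A: loses to C, E, B, and D → score 0.
D: beats E and A; loses to C and B → score 2.
B has the best pairwise record.

B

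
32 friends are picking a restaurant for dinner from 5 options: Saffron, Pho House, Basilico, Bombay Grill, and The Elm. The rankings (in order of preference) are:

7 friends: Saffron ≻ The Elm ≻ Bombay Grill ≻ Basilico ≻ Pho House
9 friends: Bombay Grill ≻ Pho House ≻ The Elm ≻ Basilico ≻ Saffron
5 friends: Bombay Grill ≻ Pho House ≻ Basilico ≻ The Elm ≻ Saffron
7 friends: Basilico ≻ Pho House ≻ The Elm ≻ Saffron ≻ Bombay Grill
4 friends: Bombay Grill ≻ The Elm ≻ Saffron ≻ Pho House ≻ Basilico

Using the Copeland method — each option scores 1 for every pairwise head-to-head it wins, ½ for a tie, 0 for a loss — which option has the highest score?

Saffron: loses to Pho House, Basilico, Bombay Grill, and The Elm → score 0.
Pho House: beats Saffron, Basilico, and The Elm; loses to Bombay Grill → score 3.
Basilico: beats Saffron; loses to Pho House, Bombay Grill, and The Elm → score 1.
Bombay Grill: beats Saffron, Pho House, Basilico, and The Elm → score 4.
The Elm: beats Saffron and Basilico; loses to Pho House and Bombay Grill → score 2.
Bombay Grill has the best pairwise record.

Bombay Grill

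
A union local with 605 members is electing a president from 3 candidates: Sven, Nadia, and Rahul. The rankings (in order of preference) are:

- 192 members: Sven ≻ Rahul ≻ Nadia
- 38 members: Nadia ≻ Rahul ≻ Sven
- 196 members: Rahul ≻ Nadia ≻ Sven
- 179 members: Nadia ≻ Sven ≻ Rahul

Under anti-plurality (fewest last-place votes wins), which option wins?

Last-place votes: Sven 234, Nadia 192, Rahul 179.
Rahul is ranked last by the fewest voters, so Rahul wins.

Rahul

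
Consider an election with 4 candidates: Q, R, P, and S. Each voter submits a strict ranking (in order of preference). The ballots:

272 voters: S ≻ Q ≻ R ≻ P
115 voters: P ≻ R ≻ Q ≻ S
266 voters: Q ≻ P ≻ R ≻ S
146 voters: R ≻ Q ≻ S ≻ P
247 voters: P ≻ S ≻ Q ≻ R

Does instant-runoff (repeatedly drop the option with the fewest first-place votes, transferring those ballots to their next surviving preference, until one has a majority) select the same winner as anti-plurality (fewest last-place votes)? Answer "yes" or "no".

yes

Instant-runoff — R1 Q 266, R 146, P 362, S 272 (R out); R2 Q 412, P 362, S 272 (S out); R3 Q 684, P 362 (Q winner). Winner: Q.
Anti-plurality — last-place votes: Q 0, R 247, P 418, S 381. Winner: Q.
The two methods agree.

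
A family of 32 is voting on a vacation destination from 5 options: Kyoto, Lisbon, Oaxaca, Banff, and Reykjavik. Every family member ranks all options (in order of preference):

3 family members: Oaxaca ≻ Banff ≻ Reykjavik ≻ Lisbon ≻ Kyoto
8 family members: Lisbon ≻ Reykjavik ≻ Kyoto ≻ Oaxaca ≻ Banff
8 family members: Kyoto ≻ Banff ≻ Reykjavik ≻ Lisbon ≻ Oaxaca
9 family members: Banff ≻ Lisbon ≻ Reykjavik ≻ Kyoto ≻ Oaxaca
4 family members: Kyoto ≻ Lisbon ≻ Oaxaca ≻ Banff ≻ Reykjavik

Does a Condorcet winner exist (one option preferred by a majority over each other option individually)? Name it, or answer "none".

none

Checking pairwise contests:
Lisbon beats Kyoto 20–12.
Banff beats Lisbon 20–12.
Kyoto beats Oaxaca 29–3.
Kyoto beats Banff 20–12.
Lisbon beats Reykjavik 21–11.
Every option loses at least one head-to-head, so there is no Condorcet winner.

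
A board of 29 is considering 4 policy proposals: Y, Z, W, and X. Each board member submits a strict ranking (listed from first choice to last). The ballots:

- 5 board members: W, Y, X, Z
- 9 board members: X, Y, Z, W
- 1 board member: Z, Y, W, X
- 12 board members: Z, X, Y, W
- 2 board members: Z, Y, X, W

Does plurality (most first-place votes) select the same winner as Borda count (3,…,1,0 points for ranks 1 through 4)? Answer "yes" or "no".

no

Plurality — first-place votes: Y 0, Z 15, W 5, X 9. Winner: Z.
Borda — scores: Y 46, Z 54, W 16, X 58. Winner: X.
The two methods disagree.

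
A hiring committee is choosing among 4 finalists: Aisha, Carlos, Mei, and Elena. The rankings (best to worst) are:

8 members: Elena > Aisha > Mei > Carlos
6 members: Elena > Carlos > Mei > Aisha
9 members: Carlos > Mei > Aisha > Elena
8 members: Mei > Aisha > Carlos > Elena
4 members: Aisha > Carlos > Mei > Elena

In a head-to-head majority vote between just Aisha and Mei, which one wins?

Voters preferring Aisha to Mei: 12; preferring Mei to Aisha: 23.
Mei wins the head-to-head.

Mei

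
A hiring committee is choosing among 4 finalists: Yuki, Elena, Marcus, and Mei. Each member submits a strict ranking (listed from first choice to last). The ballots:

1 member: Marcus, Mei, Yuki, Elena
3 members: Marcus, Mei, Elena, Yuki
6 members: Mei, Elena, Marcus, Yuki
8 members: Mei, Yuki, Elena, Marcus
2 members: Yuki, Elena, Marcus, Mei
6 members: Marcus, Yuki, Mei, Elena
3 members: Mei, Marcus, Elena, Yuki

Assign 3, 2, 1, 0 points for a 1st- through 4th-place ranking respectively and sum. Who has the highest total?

Yuki: 1·1 + 3·0 + 6·0 + 8·2 + 2·3 + 6·2 + 3·0 = 35
Elena: 1·0 + 3·1 + 6·2 + 8·1 + 2·2 + 6·0 + 3·1 = 30
Marcus: 1·3 + 3·3 + 6·1 + 8·0 + 2·1 + 6·3 + 3·2 = 44
Mei: 1·2 + 3·2 + 6·3 + 8·3 + 2·0 + 6·1 + 3·3 = 65
Mei has the highest Borda score (65).

Mei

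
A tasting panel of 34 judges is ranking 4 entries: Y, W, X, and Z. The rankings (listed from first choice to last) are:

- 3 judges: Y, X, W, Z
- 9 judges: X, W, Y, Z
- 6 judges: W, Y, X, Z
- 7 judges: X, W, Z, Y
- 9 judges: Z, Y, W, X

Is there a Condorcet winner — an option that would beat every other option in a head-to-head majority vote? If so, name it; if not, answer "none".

Checking pairwise contests:
W beats Y 22–12.
X beats W 19–15.
Y beats X 18–16.
Y beats Z 18–16.
Every option loses at least one head-to-head, so there is no Condorcet winner.

none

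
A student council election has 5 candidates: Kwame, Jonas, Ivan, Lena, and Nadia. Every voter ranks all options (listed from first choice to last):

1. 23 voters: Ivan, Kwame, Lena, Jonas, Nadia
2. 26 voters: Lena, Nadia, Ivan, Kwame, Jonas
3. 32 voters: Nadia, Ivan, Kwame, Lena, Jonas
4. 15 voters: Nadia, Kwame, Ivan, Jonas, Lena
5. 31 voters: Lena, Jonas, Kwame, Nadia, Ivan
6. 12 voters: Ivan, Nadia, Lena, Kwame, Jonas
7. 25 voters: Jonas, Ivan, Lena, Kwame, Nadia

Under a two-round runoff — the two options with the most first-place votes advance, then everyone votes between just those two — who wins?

Round 1 first-place votes: Kwame 0, Jonas 25, Ivan 35, Lena 57, Nadia 47.
Lena and Nadia advance.
Runoff: Lena is preferred to Nadia by 105 voters; Nadia by 59.
Lena wins the runoff.

Lena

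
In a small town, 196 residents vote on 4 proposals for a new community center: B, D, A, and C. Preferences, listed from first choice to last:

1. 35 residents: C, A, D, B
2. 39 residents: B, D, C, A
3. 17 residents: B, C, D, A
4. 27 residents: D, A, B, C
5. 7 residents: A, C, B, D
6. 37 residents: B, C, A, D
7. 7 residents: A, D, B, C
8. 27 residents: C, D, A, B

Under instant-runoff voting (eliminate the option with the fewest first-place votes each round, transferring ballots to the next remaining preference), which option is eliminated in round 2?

Round 1: B 93, D 27, A 14, C 62. Eliminate A.
Round 2: B 93, D 34, C 69. Eliminate D.

D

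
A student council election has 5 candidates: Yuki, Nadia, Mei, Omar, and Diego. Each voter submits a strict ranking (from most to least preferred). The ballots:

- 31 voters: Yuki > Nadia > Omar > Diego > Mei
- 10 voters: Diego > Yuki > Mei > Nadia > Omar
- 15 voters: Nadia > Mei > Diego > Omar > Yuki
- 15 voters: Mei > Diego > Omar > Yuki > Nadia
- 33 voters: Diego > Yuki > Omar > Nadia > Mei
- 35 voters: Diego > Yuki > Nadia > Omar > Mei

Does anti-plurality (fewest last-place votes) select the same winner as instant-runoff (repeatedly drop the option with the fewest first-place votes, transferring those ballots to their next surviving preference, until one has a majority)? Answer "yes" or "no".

Anti-plurality — last-place votes: Yuki 15, Nadia 15, Mei 99, Omar 10, Diego 0. Winner: Diego.
Instant-runoff — R1 Yuki 31, Nadia 15, Mei 15, Omar 0, Diego 78 (Diego winner). Winner: Diego.
The two methods agree.

yes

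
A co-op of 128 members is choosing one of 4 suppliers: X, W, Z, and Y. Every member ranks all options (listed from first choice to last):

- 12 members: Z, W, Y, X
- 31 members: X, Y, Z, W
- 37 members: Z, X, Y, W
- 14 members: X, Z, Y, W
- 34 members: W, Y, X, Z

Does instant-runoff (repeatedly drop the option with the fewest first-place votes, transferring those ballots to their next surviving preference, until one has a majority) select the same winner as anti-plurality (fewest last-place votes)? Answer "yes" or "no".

no

Instant-runoff — R1 X 45, W 34, Z 49, Y 0 (Y out); R2 X 45, W 34, Z 49 (W out); R3 X 79, Z 49 (X winner). Winner: X.
Anti-plurality — last-place votes: X 12, W 82, Z 34, Y 0. Winner: Y.
The two methods disagree.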